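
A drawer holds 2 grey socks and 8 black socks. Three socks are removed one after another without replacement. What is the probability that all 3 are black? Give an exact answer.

P(all black) = 8/10 × 7/9 × 6/8 = 336/720 = 7/15.

7/15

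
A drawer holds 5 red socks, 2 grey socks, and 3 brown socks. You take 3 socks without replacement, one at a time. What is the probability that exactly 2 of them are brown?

One ordering (brown drawn first) has probability 3/10 × 2/9 × 7/8 = 42/720 = 7/120.
There are C(3,2) = 3 such orderings, each equally likely, so P = 3 × 7/120 = 7/40.

7/40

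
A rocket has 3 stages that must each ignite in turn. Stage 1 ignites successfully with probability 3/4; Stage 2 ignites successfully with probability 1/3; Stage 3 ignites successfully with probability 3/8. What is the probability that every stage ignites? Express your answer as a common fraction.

The events are sequential, so multiply the conditional probabilities:
P = 3/4 × 1/3 × 3/8 = 9/96 = 3/32.

3/32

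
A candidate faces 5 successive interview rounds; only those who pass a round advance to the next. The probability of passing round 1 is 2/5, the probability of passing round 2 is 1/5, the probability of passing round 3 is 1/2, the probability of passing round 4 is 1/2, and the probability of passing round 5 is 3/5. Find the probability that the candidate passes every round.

3/250

Each stage is reached only if all earlier stages succeed, so
P = 2/5 × 1/5 × 1/2 × 1/2 × 3/5 = 6/500 = 3/250.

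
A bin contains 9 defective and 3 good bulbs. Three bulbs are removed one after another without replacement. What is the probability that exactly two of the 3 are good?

One ordering (good drawn first) has probability 3/12 × 2/11 × 9/10 = 54/1320 = 9/220.
There are C(3,2) = 3 such orderings, each equally likely, so P = 3 × 9/220 = 27/220.

27/220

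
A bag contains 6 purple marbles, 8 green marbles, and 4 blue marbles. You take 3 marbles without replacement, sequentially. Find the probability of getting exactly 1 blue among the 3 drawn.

One ordering (blue drawn first) has probability 4/18 × 14/17 × 13/16 = 728/4896 = 91/612.
There are C(3,1) = 3 such orderings, each equally likely, so P = 3 × 91/612 = 91/204.

91/204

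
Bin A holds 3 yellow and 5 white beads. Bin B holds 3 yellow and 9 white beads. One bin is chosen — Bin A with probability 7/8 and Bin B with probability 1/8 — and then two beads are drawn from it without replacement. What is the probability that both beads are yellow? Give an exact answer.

35/352

From Bin A: P(both yellow) = (3/8)(2/7) = 3/28.
From Bin B: P(both yellow) = (3/12)(2/11) = 1/22.
Total probability = (7/8)(3/28) + (1/8)(1/22) = 35/352.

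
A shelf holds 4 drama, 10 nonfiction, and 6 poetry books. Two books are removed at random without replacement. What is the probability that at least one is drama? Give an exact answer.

P(no drama) = 16/20 × 15/19 = 240/380 = 12/19.
P(at least one) = 1 − 12/19 = 7/19.

7/19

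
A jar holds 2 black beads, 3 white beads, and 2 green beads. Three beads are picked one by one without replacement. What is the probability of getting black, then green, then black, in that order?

2/105

Multiply the probability of each draw given the previous ones:
P = 2/7 × 2/6 × 1/5 = 4/210 = 2/105.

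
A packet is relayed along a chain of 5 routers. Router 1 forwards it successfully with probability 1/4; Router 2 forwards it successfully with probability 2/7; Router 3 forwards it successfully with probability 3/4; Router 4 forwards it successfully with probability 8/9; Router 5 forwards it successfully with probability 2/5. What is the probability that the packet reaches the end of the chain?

2/105

Each stage is reached only if all earlier stages succeed, so
P = 1/4 × 2/7 × 3/4 × 8/9 × 2/5 = 96/5040 = 2/105.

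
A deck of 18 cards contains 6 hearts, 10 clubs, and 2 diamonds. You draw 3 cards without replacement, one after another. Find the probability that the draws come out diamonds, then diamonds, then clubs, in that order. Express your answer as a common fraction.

Chain rule:
P = 2/18 × 1/17 × 10/16 = 20/4896 = 5/1224.

5/1224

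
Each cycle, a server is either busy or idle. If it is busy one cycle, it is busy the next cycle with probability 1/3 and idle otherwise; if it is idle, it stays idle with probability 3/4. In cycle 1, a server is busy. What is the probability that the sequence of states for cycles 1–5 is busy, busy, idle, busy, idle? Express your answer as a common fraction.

1/27

Cycle 1 is given. For each transition, use the conditional probability from the current state:
P(busy | busy) = 1/3; P(idle | busy) = 2/3; P(busy | idle) = 1/4; P(idle | busy) = 2/3.
P = 1/3 × 2/3 × 1/4 × 2/3 = 4/108 = 1/27.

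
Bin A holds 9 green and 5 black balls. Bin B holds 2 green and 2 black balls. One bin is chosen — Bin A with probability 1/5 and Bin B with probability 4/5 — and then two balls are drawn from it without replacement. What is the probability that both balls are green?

From Bin A: P(both green) = (9/14)(8/13) = 36/91.
From Bin B: P(both green) = (2/4)(1/3) = 1/6.
Total probability = (1/5)(36/91) + (4/5)(1/6) = 58/273.

58/273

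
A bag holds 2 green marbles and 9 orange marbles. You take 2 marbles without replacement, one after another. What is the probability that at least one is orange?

54/55

P(no orange) = 2/11 × 1/10 = 2/110 = 1/55.
P(at least one) = 1 − 1/55 = 54/55.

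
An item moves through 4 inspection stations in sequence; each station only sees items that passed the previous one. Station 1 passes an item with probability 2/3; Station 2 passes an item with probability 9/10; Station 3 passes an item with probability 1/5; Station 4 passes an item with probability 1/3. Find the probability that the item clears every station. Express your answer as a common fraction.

1/25

Multiplying along the chain,
P = 2/3 × 9/10 × 1/5 × 1/3 = 18/450 = 1/25.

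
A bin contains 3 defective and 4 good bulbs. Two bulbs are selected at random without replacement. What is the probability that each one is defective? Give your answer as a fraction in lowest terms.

P = 3/7 × 2/6 = 6/42 = 1/7.

1/7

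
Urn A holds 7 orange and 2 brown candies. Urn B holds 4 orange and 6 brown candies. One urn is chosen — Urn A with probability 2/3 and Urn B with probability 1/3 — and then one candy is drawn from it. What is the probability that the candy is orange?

From Urn A: P(orange) = 7/9.
From Urn B: P(orange) = 4/10.
Total probability = (2/3)(7/9) + (1/3)(4/10) = 88/135.

88/135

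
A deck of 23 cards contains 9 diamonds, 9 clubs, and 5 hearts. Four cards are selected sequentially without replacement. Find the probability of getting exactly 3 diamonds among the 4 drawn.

168/1265

One ordering (diamonds drawn first) has probability 9/23 × 8/22 × 7/21 × 14/20 = 7056/212520 = 42/1265.
There are C(4,3) = 4 such orderings, each equally likely, so P = 4 × 42/1265 = 168/1265.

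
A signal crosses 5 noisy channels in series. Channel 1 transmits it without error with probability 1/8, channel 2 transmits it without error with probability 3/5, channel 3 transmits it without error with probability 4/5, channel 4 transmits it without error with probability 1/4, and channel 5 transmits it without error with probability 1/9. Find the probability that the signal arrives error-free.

1/600

Multiplying along the chain,
P = 1/8 × 3/5 × 4/5 × 1/4 × 1/9 = 12/7200 = 1/600.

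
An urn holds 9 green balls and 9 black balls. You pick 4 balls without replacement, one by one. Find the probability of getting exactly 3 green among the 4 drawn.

One ordering (green drawn first) has probability 9/18 × 8/17 × 7/16 × 9/15 = 4536/73440 = 21/340.
There are C(4,3) = 4 such orderings, each equally likely, so P = 4 × 21/340 = 21/85.

21/85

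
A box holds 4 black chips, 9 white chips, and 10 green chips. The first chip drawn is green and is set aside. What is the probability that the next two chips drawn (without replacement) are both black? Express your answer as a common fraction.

After the first draw, 4 of the remaining 22 chips are black.
P = 4/22 × 3/21 = 12/462 = 2/77.

2/77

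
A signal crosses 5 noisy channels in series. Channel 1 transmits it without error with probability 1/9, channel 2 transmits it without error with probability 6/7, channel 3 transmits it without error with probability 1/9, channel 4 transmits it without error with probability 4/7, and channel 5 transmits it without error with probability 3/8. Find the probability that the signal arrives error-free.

Each stage is reached only if all earlier stages succeed, so
P = 1/9 × 6/7 × 1/9 × 4/7 × 3/8 = 72/31752 = 1/441.

1/441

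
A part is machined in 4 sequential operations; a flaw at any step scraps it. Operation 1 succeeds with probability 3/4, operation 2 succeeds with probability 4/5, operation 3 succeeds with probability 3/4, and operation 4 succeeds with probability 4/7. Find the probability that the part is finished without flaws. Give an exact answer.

Each stage is reached only if all earlier stages succeed, so
P = 3/4 × 4/5 × 3/4 × 4/7 = 144/560 = 9/35.

9/35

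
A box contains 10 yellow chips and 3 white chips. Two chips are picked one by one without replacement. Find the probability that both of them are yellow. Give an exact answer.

15/26

P(all yellow) = 10/13 × 9/12 = 90/156 = 15/26.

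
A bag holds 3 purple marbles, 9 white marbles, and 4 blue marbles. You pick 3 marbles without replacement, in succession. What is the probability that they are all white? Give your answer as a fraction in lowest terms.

3/20

P(all white) = 9/16 × 8/15 × 7/14 = 504/3360 = 3/20.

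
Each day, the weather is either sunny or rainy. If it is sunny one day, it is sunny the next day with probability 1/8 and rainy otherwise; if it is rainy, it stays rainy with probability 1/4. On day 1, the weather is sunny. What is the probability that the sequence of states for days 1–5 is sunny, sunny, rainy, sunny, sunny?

Day 1 is given. For each transition, use the conditional probability from the current state:
P(sunny | sunny) = 1/8; P(rainy | sunny) = 7/8; P(sunny | rainy) = 3/4; P(sunny | sunny) = 1/8.
P = 1/8 × 7/8 × 3/4 × 1/8 = 21/2048.

21/2048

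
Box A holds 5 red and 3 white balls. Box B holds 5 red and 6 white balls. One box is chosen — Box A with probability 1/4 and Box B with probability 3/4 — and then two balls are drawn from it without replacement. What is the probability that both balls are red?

From Box A: P(both red) = (5/8)(4/7) = 5/14.
From Box B: P(both red) = (5/11)(4/10) = 2/11.
Total probability = (1/4)(5/14) + (3/4)(2/11) = 139/616.

139/616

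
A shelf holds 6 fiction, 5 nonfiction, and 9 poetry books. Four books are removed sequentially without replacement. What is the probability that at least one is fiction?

3844/4845

P(no fiction) = 14/20 × 13/19 × 12/18 × 11/17 = 24024/116280 = 1001/4845.
P(at least one) = 1 − 1001/4845 = 3844/4845.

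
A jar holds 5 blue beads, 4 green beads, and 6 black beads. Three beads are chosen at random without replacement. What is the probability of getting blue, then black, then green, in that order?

4/91

Each draw changes the counts, so multiply the conditional probabilities along the sequence:
P = 5/15 × 6/14 × 4/13 = 120/2730 = 4/91.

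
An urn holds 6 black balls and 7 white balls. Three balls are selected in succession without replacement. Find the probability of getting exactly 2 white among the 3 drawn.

One ordering (white drawn first) has probability 7/13 × 6/12 × 6/11 = 252/1716 = 21/143.
There are C(3,2) = 3 such orderings, each equally likely, so P = 3 × 21/143 = 63/143.

63/143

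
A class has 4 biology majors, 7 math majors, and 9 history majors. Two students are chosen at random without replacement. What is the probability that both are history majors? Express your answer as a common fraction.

P = 9/20 × 8/19 = 72/380 = 18/95.

18/95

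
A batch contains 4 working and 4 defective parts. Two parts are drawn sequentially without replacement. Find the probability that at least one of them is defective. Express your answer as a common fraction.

11/14

P(no defective) = 4/8 × 3/7 = 12/56 = 3/14.
P(at least one) = 1 − 3/14 = 11/14.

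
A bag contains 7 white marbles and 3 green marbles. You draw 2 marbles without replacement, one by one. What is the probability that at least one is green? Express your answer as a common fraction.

8/15

P(no green) = 7/10 × 6/9 = 42/90 = 7/15.
P(at least one) = 1 − 7/15 = 8/15.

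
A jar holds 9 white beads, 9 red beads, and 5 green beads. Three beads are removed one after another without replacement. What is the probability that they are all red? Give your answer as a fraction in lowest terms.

P(all red) = 9/23 × 8/22 × 7/21 = 504/10626 = 12/253.

12/253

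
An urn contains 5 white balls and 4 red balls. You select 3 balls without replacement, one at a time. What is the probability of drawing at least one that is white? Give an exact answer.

P(no white) = 4/9 × 3/8 × 2/7 = 24/504 = 1/21.
P(at least one) = 1 − 1/21 = 20/21.

20/21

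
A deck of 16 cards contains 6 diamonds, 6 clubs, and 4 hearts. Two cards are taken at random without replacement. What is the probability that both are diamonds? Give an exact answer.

1/8

P(all diamonds) = 6/16 × 5/15 = 30/240 = 1/8.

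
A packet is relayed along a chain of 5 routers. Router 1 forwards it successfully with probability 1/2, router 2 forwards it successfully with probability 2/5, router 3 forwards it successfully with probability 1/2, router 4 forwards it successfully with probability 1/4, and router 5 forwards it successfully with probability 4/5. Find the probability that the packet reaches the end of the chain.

The events are sequential, so multiply the conditional probabilities:
P = 1/2 × 2/5 × 1/2 × 1/4 × 4/5 = 8/400 = 1/50.

1/50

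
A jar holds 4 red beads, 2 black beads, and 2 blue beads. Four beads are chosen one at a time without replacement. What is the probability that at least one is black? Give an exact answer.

11/14

P(no black) = 6/8 × 5/7 × 4/6 × 3/5 = 360/1680 = 3/14.
P(at least one) = 1 − 3/14 = 11/14.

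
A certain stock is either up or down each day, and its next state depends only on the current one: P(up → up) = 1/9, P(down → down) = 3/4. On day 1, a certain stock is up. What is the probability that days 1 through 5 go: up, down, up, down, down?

Day 1 is given. For each transition, use the conditional probability from the current state:
P(down | up) = 8/9; P(up | down) = 1/4; P(down | up) = 8/9; P(down | down) = 3/4.
P = 8/9 × 1/4 × 8/9 × 3/4 = 192/1296 = 4/27.

4/27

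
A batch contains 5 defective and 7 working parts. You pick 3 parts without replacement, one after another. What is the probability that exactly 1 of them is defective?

21/44

One ordering (defective drawn first) has probability 5/12 × 7/11 × 6/10 = 210/1320 = 7/44.
There are C(3,1) = 3 such orderings, each equally likely, so P = 3 × 7/44 = 21/44.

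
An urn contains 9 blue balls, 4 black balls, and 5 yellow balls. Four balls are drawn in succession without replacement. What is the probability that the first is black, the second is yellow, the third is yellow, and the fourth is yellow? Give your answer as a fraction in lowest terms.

1/306

Each draw changes the counts, so multiply the conditional probabilities along the sequence:
P = 4/18 × 5/17 × 4/16 × 3/15 = 240/73440 = 1/306.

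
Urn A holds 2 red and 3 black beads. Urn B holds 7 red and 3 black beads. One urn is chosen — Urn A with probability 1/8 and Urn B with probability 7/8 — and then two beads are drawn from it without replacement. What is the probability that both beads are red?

101/240

From Urn A: P(both red) = (2/5)(1/4) = 1/10.
From Urn B: P(both red) = (7/10)(6/9) = 7/15.
Total probability = (1/8)(1/10) + (7/8)(7/15) = 101/240.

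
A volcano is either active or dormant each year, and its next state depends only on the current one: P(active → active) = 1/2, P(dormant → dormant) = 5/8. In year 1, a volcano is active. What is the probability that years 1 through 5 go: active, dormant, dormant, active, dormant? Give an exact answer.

15/256

Year 1 is given. For each transition, use the conditional probability from the current state:
P(dormant | active) = 1/2; P(dormant | dormant) = 5/8; P(active | dormant) = 3/8; P(dormant | active) = 1/2.
P = 1/2 × 5/8 × 3/8 × 1/2 = 15/256.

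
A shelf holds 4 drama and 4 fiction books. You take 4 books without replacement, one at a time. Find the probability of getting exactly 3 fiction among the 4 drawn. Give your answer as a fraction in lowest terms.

8/35

One ordering (fiction drawn first) has probability 4/8 × 3/7 × 2/6 × 4/5 = 96/1680 = 2/35.
There are C(4,3) = 4 such orderings, each equally likely, so P = 4 × 2/35 = 8/35.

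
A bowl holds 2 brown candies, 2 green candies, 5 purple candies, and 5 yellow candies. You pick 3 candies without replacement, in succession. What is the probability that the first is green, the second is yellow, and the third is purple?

Chain rule:
P = 2/14 × 5/13 × 5/12 = 50/2184 = 25/1092.

25/1092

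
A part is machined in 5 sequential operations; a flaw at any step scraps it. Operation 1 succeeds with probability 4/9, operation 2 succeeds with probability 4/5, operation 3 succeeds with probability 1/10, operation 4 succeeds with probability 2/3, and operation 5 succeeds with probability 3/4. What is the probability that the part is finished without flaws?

Multiplying along the chain,
P = 4/9 × 4/5 × 1/10 × 2/3 × 3/4 = 96/5400 = 4/225.

4/225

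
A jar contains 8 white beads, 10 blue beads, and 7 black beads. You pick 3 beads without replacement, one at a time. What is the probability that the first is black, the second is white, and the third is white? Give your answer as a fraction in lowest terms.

Chain rule:
P = 7/25 × 8/24 × 7/23 = 392/13800 = 49/1725.

49/1725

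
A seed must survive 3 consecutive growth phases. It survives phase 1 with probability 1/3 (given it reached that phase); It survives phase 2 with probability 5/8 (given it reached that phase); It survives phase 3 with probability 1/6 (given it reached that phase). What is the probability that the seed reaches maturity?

5/144

Multiplying along the chain,
P = 1/3 × 5/8 × 1/6 = 5/144.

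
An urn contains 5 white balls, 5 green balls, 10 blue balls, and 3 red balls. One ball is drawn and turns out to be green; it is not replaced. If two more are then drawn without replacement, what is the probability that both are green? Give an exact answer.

2/77

After the first draw, 4 of the remaining 22 balls are green.
P = 4/22 × 3/21 = 12/462 = 2/77.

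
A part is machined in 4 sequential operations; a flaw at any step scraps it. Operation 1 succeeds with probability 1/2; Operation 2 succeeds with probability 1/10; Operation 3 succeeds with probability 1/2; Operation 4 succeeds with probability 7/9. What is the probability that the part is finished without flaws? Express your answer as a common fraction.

7/360

The events are sequential, so multiply the conditional probabilities:
P = 1/2 × 1/10 × 1/2 × 7/9 = 7/360.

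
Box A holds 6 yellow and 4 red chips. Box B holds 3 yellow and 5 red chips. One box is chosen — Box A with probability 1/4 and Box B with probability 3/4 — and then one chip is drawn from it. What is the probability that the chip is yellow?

From Box A: P(yellow) = 6/10.
From Box B: P(yellow) = 3/8.
Total probability = (1/4)(6/10) + (3/4)(3/8) = 69/160.

69/160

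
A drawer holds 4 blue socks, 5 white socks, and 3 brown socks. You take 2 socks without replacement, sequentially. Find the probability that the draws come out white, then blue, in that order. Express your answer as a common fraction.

5/33

Each draw changes the counts, so multiply the conditional probabilities along the sequence:
P = 5/12 × 4/11 = 20/132 = 5/33.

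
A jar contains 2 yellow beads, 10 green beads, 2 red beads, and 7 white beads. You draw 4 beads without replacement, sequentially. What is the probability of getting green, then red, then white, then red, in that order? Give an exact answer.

Multiply the probability of each draw given the previous ones:
P = 10/21 × 2/20 × 7/19 × 1/18 = 140/143640 = 1/1026.

1/1026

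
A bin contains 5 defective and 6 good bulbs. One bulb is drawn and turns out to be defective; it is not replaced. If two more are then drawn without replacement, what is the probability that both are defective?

With the first bulb removed, 4 defective remain out of 10.
P = 4/10 × 3/9 = 12/90 = 2/15.

2/15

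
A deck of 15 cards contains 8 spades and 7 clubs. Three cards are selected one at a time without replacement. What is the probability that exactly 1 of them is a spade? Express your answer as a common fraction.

One ordering (a spade drawn first) has probability 8/15 × 7/14 × 6/13 = 336/2730 = 8/65.
There are C(3,1) = 3 such orderings, each equally likely, so P = 3 × 8/65 = 24/65.

24/65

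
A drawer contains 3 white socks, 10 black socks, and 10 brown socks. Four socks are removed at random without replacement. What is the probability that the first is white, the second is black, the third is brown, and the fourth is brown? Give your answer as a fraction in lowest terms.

Multiply the probability of each draw given the previous ones:
P = 3/23 × 10/22 × 10/21 × 9/20 = 2700/212520 = 45/3542.

45/3542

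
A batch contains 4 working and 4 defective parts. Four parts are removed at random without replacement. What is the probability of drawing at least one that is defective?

P(no defective) = 4/8 × 3/7 × 2/6 × 1/5 = 24/1680 = 1/70.
P(at least one) = 1 − 1/70 = 69/70.

69/70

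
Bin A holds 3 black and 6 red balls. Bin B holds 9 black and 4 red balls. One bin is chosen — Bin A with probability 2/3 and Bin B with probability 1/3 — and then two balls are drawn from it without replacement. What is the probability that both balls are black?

49/234

From Bin A: P(both black) = (3/9)(2/8) = 1/12.
From Bin B: P(both black) = (9/13)(8/12) = 6/13.
Total probability = (2/3)(1/12) + (1/3)(6/13) = 49/234.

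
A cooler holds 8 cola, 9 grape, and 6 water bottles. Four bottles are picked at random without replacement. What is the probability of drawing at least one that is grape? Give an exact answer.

P(no grape) = 14/23 × 13/22 × 12/21 × 11/20 = 24024/212520 = 13/115.
P(at least one) = 1 − 13/115 = 102/115.

102/115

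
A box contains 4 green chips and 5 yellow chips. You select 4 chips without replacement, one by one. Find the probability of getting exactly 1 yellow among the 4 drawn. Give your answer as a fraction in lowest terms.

One ordering (yellow drawn first) has probability 5/9 × 4/8 × 3/7 × 2/6 = 120/3024 = 5/126.
There are C(4,1) = 4 such orderings, each equally likely, so P = 4 × 5/126 = 10/63.

10/63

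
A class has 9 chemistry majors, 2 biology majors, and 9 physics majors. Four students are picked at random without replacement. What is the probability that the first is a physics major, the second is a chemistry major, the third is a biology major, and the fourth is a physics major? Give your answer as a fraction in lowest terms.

18/1615

Each draw changes the counts, so multiply the conditional probabilities along the sequence:
P = 9/20 × 9/19 × 2/18 × 8/17 = 1296/116280 = 18/1615.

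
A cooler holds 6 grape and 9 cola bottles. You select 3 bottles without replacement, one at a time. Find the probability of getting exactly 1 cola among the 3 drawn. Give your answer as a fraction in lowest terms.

27/91

One ordering (cola drawn first) has probability 9/15 × 6/14 × 5/13 = 270/2730 = 9/91.
There are C(3,1) = 3 such orderings, each equally likely, so P = 3 × 9/91 = 27/91.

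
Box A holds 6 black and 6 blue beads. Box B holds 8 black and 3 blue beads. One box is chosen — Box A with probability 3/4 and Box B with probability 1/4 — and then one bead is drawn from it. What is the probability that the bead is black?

49/88

From Box A: P(black) = 6/12.
From Box B: P(black) = 8/11.
Total probability = (3/4)(6/12) + (1/4)(8/11) = 49/88.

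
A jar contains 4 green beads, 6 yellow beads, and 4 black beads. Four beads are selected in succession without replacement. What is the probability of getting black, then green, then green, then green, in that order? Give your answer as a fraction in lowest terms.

4/1001

Chain rule:
P = 4/14 × 4/13 × 3/12 × 2/11 = 96/24024 = 4/1001.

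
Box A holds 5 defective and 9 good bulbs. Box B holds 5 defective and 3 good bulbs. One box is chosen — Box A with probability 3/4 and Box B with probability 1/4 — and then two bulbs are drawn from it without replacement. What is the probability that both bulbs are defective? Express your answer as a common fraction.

125/728

From Box A: P(both defective) = (5/14)(4/13) = 10/91.
From Box B: P(both defective) = (5/8)(4/7) = 5/14.
Total probability = (3/4)(10/91) + (1/4)(5/14) = 125/728.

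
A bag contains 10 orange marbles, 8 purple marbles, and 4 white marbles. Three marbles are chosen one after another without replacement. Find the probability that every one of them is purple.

2/55

P(every draw is purple) = 8/22 × 7/21 × 6/20 = 336/9240 = 2/55.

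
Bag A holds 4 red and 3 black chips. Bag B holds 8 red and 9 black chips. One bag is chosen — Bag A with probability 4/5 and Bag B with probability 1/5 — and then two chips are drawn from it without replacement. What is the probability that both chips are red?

From Bag A: P(both red) = (4/7)(3/6) = 2/7.
From Bag B: P(both red) = (8/17)(7/16) = 7/34.
Total probability = (4/5)(2/7) + (1/5)(7/34) = 321/1190.

321/1190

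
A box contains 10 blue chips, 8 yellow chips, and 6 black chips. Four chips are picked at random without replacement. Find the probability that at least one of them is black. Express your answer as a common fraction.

P(no black) = 18/24 × 17/23 × 16/22 × 15/21 = 73440/255024 = 510/1771.
P(at least one) = 1 − 510/1771 = 1261/1771.

1261/1771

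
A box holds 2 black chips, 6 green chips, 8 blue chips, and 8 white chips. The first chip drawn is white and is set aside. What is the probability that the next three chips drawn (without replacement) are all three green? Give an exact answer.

20/1771

After the first draw, 6 of the remaining 23 chips are green.
P = 6/23 × 5/22 × 4/21 = 120/10626 = 20/1771.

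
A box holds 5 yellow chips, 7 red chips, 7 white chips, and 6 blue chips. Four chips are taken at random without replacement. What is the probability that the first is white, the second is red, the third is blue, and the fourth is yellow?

49/10120

Chain rule:
P = 7/25 × 7/24 × 6/23 × 5/22 = 1470/303600 = 49/10120.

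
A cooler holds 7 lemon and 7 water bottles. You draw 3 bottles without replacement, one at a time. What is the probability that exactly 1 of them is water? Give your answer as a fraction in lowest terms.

One ordering (water drawn first) has probability 7/14 × 7/13 × 6/12 = 294/2184 = 7/52.
There are C(3,1) = 3 such orderings, each equally likely, so P = 3 × 7/52 = 21/52.

21/52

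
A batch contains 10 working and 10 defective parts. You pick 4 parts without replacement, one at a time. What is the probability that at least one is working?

309/323

P(no working) = 10/20 × 9/19 × 8/18 × 7/17 = 5040/116280 = 14/323.
P(at least one) = 1 − 14/323 = 309/323.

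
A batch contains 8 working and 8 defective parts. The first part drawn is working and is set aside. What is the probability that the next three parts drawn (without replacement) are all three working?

With the first part removed, 7 working remain out of 15.
P = 7/15 × 6/14 × 5/13 = 210/2730 = 1/13.

1/13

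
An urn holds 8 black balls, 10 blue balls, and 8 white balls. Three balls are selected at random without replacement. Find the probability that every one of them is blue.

3/65

P(all blue) = 10/26 × 9/25 × 8/24 = 720/15600 = 3/65.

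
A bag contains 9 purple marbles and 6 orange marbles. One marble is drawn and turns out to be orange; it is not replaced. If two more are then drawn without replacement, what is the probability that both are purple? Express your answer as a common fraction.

36/91

After the first draw, 9 of the remaining 14 marbles are purple.
P = 9/14 × 8/13 = 72/182 = 36/91.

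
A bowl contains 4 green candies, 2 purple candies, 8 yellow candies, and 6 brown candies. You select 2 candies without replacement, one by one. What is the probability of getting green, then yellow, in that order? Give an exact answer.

Each draw changes the counts, so multiply the conditional probabilities along the sequence:
P = 4/20 × 8/19 = 32/380 = 8/95.

8/95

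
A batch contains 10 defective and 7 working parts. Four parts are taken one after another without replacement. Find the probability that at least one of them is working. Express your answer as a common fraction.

31/34

P(no working) = 10/17 × 9/16 × 8/15 × 7/14 = 5040/57120 = 3/34.
P(at least one) = 1 − 3/34 = 31/34.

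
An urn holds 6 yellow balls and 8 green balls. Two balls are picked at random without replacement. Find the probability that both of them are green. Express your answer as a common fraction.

4/13

P(every draw is green) = 8/14 × 7/13 = 56/182 = 4/13.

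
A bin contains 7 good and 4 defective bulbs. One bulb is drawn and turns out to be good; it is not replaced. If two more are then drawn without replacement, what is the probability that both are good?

1/3

With the first bulb removed, 6 good remain out of 10.
P = 6/10 × 5/9 = 30/90 = 1/3.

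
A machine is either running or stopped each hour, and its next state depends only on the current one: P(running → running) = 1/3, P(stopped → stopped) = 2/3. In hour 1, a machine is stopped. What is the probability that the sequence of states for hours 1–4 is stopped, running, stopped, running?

Hour 1 is given. For each transition, use the conditional probability from the current state:
P(running | stopped) = 1/3; P(stopped | running) = 2/3; P(running | stopped) = 1/3.
P = 1/3 × 2/3 × 1/3 = 2/27.

2/27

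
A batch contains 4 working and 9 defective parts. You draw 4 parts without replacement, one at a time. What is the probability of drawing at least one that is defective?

P(no defective) = 4/13 × 3/12 × 2/11 × 1/10 = 24/17160 = 1/715.
P(at least one) = 1 − 1/715 = 714/715.

714/715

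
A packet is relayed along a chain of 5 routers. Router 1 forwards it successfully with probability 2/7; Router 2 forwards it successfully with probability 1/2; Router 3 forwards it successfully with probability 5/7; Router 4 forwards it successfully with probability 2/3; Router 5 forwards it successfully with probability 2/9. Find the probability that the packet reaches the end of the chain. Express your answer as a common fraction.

Each stage is reached only if all earlier stages succeed, so
P = 2/7 × 1/2 × 5/7 × 2/3 × 2/9 = 40/2646 = 20/1323.

20/1323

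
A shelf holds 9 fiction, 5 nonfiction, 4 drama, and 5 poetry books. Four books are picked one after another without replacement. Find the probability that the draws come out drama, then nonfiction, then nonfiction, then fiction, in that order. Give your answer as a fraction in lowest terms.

6/1771

Chain rule:
P = 4/23 × 5/22 × 4/21 × 9/20 = 720/212520 = 6/1771.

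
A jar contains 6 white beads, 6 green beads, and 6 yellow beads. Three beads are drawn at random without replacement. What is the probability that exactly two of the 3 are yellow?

15/68

One ordering (yellow drawn first) has probability 6/18 × 5/17 × 12/16 = 360/4896 = 5/68.
There are C(3,2) = 3 such orderings, each equally likely, so P = 3 × 5/68 = 15/68.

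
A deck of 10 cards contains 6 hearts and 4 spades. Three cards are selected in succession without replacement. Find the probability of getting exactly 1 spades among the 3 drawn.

One ordering (a spade drawn first) has probability 4/10 × 6/9 × 5/8 = 120/720 = 1/6.
There are C(3,1) = 3 such orderings, each equally likely, so P = 3 × 1/6 = 1/2.

1/2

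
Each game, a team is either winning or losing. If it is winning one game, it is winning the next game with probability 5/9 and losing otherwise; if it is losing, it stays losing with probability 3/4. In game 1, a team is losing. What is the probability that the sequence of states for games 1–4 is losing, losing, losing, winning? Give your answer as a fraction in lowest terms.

9/64

Game 1 is given. For each transition, use the conditional probability from the current state:
P(losing | losing) = 3/4; P(losing | losing) = 3/4; P(winning | losing) = 1/4.
P = 3/4 × 3/4 × 1/4 = 9/64.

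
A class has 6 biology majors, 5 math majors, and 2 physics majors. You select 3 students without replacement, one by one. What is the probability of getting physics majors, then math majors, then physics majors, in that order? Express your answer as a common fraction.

Each draw changes the counts, so multiply the conditional probabilities along the sequence:
P = 2/13 × 5/12 × 1/11 = 10/1716 = 5/858.

5/858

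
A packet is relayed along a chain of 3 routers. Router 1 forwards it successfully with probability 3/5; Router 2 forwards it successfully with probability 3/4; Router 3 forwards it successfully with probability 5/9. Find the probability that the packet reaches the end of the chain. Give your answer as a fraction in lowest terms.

Multiplying along the chain,
P = 3/5 × 3/4 × 5/9 = 45/180 = 1/4.

1/4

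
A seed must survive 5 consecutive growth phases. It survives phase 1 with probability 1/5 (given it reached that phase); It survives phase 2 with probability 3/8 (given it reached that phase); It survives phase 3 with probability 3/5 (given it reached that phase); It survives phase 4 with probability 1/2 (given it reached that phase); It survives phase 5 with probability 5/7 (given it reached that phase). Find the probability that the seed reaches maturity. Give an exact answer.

9/560

The events are sequential, so multiply the conditional probabilities:
P = 1/5 × 3/8 × 3/5 × 1/2 × 5/7 = 45/2800 = 9/560.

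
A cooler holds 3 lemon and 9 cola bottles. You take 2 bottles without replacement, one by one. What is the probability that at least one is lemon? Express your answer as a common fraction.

P(no lemon) = 9/12 × 8/11 = 72/132 = 6/11.
P(at least one) = 1 − 6/11 = 5/11.

5/11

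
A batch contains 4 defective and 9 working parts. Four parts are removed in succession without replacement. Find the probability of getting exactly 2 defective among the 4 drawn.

216/715

One ordering (defective drawn first) has probability 4/13 × 3/12 × 9/11 × 8/10 = 864/17160 = 36/715.
There are C(4,2) = 6 such orderings, each equally likely, so P = 6 × 36/715 = 216/715.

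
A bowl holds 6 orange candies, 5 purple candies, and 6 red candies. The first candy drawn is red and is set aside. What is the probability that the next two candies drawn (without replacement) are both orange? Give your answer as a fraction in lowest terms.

1/8

After the first draw, 6 of the remaining 16 candies are orange.
P = 6/16 × 5/15 = 30/240 = 1/8.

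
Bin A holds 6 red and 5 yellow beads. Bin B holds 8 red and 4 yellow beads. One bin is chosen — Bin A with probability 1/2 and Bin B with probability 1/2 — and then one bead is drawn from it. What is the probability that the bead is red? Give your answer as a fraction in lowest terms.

From Bin A: P(red) = 6/11.
From Bin B: P(red) = 8/12.
Total probability = (1/2)(6/11) + (1/2)(8/12) = 20/33.

20/33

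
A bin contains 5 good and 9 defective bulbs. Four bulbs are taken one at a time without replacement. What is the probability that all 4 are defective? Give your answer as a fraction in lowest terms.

18/143

P(all defective) = 9/14 × 8/13 × 7/12 × 6/11 = 3024/24024 = 18/143.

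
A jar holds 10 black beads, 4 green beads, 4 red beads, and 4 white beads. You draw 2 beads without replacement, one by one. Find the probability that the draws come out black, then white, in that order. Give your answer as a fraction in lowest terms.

20/231

Each draw changes the counts, so multiply the conditional probabilities along the sequence:
P = 10/22 × 4/21 = 40/462 = 20/231.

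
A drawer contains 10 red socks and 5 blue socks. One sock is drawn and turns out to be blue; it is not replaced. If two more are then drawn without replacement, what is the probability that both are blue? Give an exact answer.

With the first sock removed, 4 blue remain out of 14.
P = 4/14 × 3/13 = 12/182 = 6/91.

6/91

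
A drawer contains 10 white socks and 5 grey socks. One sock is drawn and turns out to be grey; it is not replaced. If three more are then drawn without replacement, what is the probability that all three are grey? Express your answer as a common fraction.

After the first draw, 4 of the remaining 14 socks are grey.
P = 4/14 × 3/13 × 2/12 = 24/2184 = 1/91.

1/91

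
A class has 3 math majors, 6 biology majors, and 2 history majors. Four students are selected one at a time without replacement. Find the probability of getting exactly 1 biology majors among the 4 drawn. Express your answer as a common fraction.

One ordering (a biology major drawn first) has probability 6/11 × 5/10 × 4/9 × 3/8 = 360/7920 = 1/22.
There are C(4,1) = 4 such orderings, each equally likely, so P = 4 × 1/22 = 2/11.

2/11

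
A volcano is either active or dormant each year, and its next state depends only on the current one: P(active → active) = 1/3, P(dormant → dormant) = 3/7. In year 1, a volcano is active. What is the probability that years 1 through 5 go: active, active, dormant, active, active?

Year 1 is given. For each transition, use the conditional probability from the current state:
P(active | active) = 1/3; P(dormant | active) = 2/3; P(active | dormant) = 4/7; P(active | active) = 1/3.
P = 1/3 × 2/3 × 4/7 × 1/3 = 8/189.

8/189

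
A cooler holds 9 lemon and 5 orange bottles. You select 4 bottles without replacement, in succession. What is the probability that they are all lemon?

P = 9/14 × 8/13 × 7/12 × 6/11 = 3024/24024 = 18/143.

18/143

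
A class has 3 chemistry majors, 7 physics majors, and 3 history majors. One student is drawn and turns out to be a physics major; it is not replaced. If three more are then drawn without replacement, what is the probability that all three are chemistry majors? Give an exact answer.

With the first student removed, 3 chemistry majors remain out of 12.
P = 3/12 × 2/11 × 1/10 = 6/1320 = 1/220.

1/220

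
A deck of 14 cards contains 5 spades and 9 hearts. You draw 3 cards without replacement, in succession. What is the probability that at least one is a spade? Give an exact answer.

P(no spades) = 9/14 × 8/13 × 7/12 = 504/2184 = 3/13.
P(at least one) = 1 − 3/13 = 10/13.

10/13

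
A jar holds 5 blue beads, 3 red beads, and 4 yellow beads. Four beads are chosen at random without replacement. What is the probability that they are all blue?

P(every draw is blue) = 5/12 × 4/11 × 3/10 × 2/9 = 120/11880 = 1/99.

1/99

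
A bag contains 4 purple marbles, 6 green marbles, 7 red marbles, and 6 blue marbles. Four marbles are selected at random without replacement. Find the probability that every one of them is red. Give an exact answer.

P(every draw is red) = 7/23 × 6/22 × 5/21 × 4/20 = 840/212520 = 1/253.

1/253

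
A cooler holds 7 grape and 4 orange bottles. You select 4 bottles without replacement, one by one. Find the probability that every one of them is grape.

7/66

P = 7/11 × 6/10 × 5/9 × 4/8 = 840/7920 = 7/66.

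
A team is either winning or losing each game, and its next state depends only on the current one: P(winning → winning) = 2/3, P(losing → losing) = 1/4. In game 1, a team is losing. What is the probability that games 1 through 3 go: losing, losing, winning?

3/16

Game 1 is given. For each transition, use the conditional probability from the current state:
P(losing | losing) = 1/4; P(winning | losing) = 3/4.
P = 1/4 × 3/4 = 3/16.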